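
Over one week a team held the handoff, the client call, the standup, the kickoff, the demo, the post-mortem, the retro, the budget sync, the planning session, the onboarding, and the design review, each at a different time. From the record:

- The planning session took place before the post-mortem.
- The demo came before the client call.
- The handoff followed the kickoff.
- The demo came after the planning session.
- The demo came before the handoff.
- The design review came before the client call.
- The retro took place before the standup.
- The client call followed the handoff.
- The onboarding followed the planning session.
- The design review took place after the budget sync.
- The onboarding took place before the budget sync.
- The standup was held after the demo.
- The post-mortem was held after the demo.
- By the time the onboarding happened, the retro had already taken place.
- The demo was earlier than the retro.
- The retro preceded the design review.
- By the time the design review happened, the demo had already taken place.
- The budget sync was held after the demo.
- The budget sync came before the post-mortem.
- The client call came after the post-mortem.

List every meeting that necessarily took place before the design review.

Directly stated before the design review: the budget sync, the demo, and the retro.
The onboarding reaches the design review via the onboarding → the budget sync → the design review.
The planning session reaches the design review via the planning session → the demo → the design review.

the budget sync, the demo, the onboarding, the planning session, the retro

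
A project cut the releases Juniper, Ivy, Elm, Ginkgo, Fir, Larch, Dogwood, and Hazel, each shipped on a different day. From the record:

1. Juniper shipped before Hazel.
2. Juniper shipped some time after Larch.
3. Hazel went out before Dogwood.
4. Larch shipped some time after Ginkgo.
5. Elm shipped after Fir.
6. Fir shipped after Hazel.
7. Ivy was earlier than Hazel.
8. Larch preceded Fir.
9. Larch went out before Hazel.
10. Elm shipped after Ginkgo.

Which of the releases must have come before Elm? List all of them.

Directly stated before Elm: Fir and Ginkgo.
Hazel reaches Elm via Hazel → Fir → Elm.
Ivy reaches Elm via Ivy → Hazel → Fir → Elm.
Juniper reaches Elm via Juniper → Hazel → Fir → Elm.
Likewise Larch reaches Elm by chaining the stated constraints.

Fir, Ginkgo, Hazel, Ivy, Juniper, Larch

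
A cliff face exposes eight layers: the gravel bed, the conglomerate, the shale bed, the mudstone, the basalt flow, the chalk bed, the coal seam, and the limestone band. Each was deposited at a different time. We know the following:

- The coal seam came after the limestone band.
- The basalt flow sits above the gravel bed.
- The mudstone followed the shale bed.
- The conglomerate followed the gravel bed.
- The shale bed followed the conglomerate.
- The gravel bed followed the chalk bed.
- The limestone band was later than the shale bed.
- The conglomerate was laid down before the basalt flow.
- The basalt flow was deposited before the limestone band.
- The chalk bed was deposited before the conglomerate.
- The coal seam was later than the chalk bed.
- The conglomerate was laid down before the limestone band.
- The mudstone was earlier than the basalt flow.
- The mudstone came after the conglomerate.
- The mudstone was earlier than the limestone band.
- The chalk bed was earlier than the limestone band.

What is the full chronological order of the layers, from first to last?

the chalk bed, the gravel bed, the conglomerate, the shale bed, the mudstone, the basalt flow, the limestone band, the coal seam

The constraints fix every adjacent pair, so only one ordering works:
the chalk bed → the gravel bed → the conglomerate → the shale bed → the mudstone → the basalt flow → the limestone band → the coal seam.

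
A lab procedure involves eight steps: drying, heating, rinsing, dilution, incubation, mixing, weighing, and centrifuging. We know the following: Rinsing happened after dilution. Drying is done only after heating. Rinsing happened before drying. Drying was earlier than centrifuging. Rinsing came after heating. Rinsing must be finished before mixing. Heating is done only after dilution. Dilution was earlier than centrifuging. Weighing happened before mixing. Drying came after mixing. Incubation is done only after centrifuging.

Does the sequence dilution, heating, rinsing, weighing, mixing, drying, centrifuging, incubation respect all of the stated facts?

Check each stated constraint against the proposed order — e.g. heating is ahead of drying; dilution is ahead of centrifuging. Every pair is in the required order; nothing is violated.

yes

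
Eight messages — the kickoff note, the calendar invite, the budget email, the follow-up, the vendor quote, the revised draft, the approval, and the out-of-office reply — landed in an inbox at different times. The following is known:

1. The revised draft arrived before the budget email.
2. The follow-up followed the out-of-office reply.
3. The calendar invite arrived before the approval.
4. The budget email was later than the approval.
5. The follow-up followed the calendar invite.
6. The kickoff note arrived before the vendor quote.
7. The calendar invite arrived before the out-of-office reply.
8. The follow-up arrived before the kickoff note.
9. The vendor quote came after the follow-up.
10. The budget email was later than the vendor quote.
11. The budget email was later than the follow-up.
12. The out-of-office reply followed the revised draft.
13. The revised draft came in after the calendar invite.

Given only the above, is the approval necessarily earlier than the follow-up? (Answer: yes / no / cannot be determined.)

No chain of stated constraints runs from the approval to the follow-up, and none runs from the follow-up to the approval either.
So the relative order of the approval and the follow-up is not fixed by the given facts.

cannot be determined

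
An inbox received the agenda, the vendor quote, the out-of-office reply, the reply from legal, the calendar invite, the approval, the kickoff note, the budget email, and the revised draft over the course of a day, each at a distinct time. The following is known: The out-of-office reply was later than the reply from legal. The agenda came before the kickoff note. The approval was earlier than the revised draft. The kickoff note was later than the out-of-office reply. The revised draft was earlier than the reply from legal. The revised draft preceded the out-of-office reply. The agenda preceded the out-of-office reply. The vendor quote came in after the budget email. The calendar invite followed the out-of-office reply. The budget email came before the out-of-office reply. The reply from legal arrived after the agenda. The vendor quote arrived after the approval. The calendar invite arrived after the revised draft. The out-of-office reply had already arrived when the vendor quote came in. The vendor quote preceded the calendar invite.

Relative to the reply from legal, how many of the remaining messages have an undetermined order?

1

Forced before the reply from legal: the agenda, the approval, and the revised draft; forced after the reply from legal: the calendar invite, the kickoff note, the out-of-office reply, and the vendor quote.
That leaves the budget email with no forced order relative to the reply from legal — 1.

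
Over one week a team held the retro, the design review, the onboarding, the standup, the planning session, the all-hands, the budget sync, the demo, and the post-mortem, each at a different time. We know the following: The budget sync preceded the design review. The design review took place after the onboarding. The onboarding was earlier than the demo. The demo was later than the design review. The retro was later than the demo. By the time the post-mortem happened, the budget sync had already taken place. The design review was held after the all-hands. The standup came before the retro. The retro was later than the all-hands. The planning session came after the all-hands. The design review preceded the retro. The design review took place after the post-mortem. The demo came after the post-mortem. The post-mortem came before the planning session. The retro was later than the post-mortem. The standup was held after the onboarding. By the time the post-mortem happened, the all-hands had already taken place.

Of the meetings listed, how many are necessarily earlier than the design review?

4

Directly stated before the design review: the all-hands, the budget sync, the onboarding, and the post-mortem.
That's the all-hands, the budget sync, the onboarding, and the post-mortem — 4 in all.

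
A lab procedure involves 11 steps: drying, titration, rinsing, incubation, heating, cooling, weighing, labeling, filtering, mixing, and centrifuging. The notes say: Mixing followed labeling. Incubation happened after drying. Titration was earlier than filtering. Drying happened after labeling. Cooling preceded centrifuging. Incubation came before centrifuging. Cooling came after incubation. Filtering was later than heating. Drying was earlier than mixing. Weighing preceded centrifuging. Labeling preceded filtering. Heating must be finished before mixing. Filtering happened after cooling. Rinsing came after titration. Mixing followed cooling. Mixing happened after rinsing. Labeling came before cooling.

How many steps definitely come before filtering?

Directly stated before filtering: cooling, heating, labeling, and titration.
Drying reaches filtering via drying → incubation → cooling → filtering.
Incubation reaches filtering via incubation → cooling → filtering.
That's cooling, drying, heating, incubation, labeling, and titration — 6 in all.

6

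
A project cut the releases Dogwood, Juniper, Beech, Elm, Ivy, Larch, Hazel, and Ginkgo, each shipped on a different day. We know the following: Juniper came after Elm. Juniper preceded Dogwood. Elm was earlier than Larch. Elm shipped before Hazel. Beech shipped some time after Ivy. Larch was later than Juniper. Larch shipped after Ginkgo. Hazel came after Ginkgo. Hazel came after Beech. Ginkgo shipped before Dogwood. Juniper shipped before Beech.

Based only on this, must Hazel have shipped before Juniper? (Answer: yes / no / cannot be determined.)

no

Tracing the constraints gives Juniper → Beech → Hazel, so Juniper must come before Hazel.
That means Hazel cannot be before Juniper.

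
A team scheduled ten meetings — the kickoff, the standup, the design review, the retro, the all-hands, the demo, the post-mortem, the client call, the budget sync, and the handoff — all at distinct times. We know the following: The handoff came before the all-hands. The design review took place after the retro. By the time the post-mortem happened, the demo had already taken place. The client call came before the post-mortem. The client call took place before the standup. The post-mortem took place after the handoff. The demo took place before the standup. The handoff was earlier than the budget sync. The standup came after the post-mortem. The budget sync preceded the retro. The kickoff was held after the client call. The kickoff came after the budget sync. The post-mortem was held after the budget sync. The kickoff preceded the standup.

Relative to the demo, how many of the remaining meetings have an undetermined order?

7

Forced after the demo: the post-mortem and the standup.
That leaves the all-hands, the budget sync, the client call, the design review, the handoff, the kickoff, and the retro with no forced order relative to the demo — 7.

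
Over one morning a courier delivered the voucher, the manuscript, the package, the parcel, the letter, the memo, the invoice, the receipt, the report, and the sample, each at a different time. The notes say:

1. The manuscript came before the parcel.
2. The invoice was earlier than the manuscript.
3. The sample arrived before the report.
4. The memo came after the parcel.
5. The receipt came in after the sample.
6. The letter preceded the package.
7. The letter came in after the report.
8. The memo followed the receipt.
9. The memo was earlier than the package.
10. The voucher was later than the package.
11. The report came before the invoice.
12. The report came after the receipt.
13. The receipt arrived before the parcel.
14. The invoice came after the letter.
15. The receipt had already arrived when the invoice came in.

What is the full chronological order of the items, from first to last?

the sample, the receipt, the report, the letter, the invoice, the manuscript, the parcel, the memo, the package, the voucher

The constraints fix every adjacent pair, so only one ordering works:
the sample → the receipt → the report → the letter → the invoice → the manuscript → the parcel → the memo → the package → the voucher.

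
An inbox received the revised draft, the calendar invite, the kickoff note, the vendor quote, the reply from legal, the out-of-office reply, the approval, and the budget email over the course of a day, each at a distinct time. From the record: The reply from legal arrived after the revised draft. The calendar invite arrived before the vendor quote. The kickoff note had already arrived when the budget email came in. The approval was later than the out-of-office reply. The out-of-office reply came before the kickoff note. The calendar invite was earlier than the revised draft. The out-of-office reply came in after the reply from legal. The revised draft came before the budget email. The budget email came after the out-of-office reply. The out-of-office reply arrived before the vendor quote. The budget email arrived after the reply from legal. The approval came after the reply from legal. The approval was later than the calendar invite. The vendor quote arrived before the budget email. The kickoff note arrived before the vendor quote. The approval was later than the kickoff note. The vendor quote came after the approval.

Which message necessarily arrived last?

the budget email

Every other message has a chain of constraints placing it before the budget email, so the budget email is last.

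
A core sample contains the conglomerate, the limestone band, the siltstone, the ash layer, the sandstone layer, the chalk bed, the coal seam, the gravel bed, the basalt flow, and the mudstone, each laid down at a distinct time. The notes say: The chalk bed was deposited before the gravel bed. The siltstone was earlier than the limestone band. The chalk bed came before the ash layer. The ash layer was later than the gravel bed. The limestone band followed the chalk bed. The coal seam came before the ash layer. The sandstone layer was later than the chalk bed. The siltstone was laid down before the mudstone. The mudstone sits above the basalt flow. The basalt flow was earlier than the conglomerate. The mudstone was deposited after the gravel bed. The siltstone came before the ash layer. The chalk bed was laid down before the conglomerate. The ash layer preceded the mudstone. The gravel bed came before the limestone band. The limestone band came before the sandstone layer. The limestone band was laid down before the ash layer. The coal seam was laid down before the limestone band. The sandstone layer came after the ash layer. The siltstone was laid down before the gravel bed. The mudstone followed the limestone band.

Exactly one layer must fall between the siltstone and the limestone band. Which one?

the gravel bed

Tracing the constraints gives the siltstone → the gravel bed → the limestone band, so the gravel bed sits after the siltstone and before the limestone band.
No other layer is forced both after the siltstone and before the limestone band.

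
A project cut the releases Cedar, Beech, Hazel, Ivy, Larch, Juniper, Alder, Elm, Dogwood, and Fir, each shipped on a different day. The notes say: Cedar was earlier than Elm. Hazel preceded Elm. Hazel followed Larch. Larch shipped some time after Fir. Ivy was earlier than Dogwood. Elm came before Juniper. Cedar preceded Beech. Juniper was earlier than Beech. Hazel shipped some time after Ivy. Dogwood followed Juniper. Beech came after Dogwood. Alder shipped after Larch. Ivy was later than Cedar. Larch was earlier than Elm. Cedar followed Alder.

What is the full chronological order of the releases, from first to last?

The constraints fix every adjacent pair, so only one ordering works:
Fir → Larch → Alder → Cedar → Ivy → Hazel → Elm → Juniper → Dogwood → Beech.

Fir, Larch, Alder, Cedar, Ivy, Hazel, Elm, Juniper, Dogwood, Beech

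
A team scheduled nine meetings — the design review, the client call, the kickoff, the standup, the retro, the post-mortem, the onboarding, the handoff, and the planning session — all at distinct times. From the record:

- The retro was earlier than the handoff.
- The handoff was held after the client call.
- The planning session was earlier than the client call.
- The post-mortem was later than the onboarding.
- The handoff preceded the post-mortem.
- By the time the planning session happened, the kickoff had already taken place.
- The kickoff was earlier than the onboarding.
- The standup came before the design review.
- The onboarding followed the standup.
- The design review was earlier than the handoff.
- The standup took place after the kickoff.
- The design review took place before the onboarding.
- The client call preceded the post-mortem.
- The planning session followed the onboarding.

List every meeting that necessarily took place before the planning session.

the design review, the kickoff, the onboarding, the standup

Directly stated before the planning session: the kickoff and the onboarding.
The design review reaches the planning session via the design review → the onboarding → the planning session.
The standup reaches the planning session via the standup → the onboarding → the planning session.
No chain forces the retro (or any of the others) ahead of the planning session.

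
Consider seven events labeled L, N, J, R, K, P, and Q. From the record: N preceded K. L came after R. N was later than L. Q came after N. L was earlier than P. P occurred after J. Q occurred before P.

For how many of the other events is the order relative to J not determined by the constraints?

Forced after J: P.
That leaves K, L, N, Q, and R with no forced order relative to J — 5.

5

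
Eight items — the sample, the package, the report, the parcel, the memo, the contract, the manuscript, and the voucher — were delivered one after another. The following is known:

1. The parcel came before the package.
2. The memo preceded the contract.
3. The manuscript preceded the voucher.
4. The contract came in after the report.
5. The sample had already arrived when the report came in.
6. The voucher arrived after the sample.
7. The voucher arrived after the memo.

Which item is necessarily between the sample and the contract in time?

the report

Tracing the constraints gives the sample → the report → the contract, so the report sits after the sample and before the contract.
No other item is forced both after the sample and before the contract.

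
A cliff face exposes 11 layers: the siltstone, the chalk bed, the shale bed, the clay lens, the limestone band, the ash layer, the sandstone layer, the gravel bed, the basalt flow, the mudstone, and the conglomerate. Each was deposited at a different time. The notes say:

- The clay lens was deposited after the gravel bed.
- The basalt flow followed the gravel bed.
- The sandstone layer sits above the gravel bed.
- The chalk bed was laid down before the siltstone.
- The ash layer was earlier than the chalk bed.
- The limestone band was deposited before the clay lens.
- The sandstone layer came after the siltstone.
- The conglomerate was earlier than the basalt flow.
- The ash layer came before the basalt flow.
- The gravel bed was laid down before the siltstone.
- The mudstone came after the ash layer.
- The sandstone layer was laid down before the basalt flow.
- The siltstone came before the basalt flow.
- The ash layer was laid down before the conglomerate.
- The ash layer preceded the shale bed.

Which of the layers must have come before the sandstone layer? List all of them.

Directly stated before the sandstone layer: the gravel bed and the siltstone.
The ash layer reaches the sandstone layer via the ash layer → the chalk bed → the siltstone → the sandstone layer.
The chalk bed reaches the sandstone layer via the chalk bed → the siltstone → the sandstone layer.
No chain forces the limestone band (or any of the others) ahead of the sandstone layer.

the ash layer, the chalk bed, the gravel bed, the siltstone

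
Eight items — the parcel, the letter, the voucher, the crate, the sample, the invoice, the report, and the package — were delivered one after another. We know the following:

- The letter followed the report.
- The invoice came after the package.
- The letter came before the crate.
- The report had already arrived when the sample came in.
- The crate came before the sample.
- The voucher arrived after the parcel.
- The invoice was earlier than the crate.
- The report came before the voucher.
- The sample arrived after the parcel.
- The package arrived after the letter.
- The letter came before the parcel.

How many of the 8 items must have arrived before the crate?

Directly stated before the crate: the invoice and the letter.
The package reaches the crate via the package → the invoice → the crate.
The report reaches the crate via the report → the letter → the crate.
That's the invoice, the letter, the package, and the report — 4 in all.

4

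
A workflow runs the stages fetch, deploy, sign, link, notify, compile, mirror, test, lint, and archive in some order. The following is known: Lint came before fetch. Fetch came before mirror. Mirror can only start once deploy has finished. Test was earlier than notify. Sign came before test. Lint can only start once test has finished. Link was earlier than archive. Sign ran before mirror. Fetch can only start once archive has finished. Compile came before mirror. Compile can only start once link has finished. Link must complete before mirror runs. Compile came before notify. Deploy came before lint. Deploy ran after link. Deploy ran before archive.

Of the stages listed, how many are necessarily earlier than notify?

Directly stated before notify: compile and test.
Link reaches notify via link → compile → notify.
Sign reaches notify via sign → test → notify.
That's compile, link, sign, and test — 4 in all.

4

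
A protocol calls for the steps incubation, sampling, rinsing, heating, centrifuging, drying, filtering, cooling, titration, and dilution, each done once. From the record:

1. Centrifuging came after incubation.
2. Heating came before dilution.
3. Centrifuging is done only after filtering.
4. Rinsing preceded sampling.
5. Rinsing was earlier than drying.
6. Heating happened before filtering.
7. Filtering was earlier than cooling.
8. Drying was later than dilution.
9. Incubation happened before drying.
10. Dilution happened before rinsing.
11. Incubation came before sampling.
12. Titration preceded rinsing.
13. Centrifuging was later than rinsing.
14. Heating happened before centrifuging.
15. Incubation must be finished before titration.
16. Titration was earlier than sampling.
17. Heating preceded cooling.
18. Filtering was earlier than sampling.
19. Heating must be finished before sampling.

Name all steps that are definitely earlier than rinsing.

dilution, heating, incubation, titration

Directly stated before rinsing: dilution and titration.
Heating reaches rinsing via heating → dilution → rinsing.
Incubation reaches rinsing via incubation → titration → rinsing.
No chain forces cooling (or any of the others) ahead of rinsing.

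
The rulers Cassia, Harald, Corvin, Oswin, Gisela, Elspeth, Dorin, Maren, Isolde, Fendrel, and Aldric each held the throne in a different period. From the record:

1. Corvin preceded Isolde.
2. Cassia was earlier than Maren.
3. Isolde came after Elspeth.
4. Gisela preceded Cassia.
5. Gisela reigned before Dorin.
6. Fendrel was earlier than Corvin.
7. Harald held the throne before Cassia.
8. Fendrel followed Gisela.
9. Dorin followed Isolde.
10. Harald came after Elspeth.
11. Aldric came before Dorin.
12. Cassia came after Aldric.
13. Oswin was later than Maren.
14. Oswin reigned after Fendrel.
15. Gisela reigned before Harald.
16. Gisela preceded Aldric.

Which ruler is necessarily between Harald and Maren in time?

Cassia

Tracing the constraints gives Harald → Cassia → Maren, so Cassia sits after Harald and before Maren.
No other ruler is forced both after Harald and before Maren.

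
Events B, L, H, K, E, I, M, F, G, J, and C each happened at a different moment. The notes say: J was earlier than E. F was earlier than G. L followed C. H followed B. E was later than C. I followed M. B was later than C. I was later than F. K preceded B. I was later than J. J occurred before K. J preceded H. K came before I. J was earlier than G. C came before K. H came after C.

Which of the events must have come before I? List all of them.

C, F, J, K, M

Directly stated before I: F, J, K, and M.
C reaches I via C → K → I.
No chain forces H (or any of the others) ahead of I.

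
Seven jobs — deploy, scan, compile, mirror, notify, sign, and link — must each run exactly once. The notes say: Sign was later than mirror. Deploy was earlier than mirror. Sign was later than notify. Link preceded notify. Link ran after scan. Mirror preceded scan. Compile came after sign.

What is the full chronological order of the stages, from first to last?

deploy, mirror, scan, link, notify, sign, compile

The constraints fix every adjacent pair, so only one ordering works:
deploy → mirror → scan → link → notify → sign → compile.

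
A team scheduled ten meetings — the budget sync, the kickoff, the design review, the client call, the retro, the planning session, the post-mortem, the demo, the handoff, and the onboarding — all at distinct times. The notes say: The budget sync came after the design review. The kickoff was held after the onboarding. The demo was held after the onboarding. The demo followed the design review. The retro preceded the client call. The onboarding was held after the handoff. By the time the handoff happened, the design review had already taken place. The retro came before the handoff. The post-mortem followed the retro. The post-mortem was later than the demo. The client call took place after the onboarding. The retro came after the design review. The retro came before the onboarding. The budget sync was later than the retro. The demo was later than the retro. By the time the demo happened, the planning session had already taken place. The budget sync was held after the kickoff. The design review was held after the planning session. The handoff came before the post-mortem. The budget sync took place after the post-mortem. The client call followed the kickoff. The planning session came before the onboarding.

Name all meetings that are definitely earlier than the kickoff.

Directly stated before the kickoff: the onboarding.
The design review reaches the kickoff via the design review → the retro → the onboarding → the kickoff.
The handoff reaches the kickoff via the handoff → the onboarding → the kickoff.
The planning session reaches the kickoff via the planning session → the onboarding → the kickoff.
Likewise the retro reaches the kickoff by chaining the stated constraints.
No chain forces the demo (or any of the others) ahead of the kickoff.

the design review, the handoff, the onboarding, the planning session, the retro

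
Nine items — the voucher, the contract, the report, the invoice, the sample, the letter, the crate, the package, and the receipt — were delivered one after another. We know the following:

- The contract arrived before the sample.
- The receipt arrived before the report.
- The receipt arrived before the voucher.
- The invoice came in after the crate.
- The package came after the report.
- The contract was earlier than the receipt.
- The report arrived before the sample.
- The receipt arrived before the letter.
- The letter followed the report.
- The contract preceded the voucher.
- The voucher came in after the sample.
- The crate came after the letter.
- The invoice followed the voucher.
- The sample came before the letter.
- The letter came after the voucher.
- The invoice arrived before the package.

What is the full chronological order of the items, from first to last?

The constraints fix every adjacent pair, so only one ordering works:
the contract → the receipt → the report → the sample → the voucher → the letter → the crate → the invoice → the package.

the contract, the receipt, the report, the sample, the voucher, the letter, the crate, the invoice, the package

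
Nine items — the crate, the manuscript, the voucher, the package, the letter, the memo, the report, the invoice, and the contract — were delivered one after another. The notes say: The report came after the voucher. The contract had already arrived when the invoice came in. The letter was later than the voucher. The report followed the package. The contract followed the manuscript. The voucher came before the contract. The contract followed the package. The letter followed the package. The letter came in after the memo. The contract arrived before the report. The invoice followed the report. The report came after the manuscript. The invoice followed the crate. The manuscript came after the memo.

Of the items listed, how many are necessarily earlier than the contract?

Directly stated before the contract: the manuscript, the package, and the voucher.
The memo reaches the contract via the memo → the manuscript → the contract.
No chain forces the crate (or any of the others) ahead of the contract.
That's the manuscript, the memo, the package, and the voucher — 4 in all.

4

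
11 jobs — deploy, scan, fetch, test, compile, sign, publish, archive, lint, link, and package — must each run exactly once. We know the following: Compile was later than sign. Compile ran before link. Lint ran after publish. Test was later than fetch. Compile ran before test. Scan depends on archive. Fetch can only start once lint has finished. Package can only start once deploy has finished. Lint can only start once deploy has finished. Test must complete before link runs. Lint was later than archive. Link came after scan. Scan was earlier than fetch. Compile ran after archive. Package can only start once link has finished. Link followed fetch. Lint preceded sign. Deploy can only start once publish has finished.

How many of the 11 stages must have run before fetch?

Directly stated before fetch: lint and scan.
Archive reaches fetch via archive → scan → fetch.
Deploy reaches fetch via deploy → lint → fetch.
Publish reaches fetch via publish → lint → fetch.
That's archive, deploy, lint, publish, and scan — 5 in all.

5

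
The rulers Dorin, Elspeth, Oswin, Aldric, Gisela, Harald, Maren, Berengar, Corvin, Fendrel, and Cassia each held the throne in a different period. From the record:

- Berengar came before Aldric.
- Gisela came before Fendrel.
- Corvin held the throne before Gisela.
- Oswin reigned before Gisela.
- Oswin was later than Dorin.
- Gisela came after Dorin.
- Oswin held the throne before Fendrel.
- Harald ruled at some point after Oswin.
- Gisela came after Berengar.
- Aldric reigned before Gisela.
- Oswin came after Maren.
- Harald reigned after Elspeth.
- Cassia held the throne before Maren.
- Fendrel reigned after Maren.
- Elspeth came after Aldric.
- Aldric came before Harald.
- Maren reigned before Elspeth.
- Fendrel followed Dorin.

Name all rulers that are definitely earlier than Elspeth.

Aldric, Berengar, Cassia, Maren

Directly stated before Elspeth: Aldric and Maren.
Berengar reaches Elspeth via Berengar → Aldric → Elspeth.
Cassia reaches Elspeth via Cassia → Maren → Elspeth.
No chain forces Corvin (or any of the others) ahead of Elspeth.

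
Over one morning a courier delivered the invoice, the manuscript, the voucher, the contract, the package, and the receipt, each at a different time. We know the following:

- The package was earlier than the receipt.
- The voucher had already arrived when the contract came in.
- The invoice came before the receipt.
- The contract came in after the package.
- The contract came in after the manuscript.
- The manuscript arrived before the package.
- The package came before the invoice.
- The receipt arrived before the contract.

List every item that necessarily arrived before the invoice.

Directly stated before the invoice: the package.
The manuscript reaches the invoice via the manuscript → the package → the invoice.
No chain forces the receipt (or any of the others) ahead of the invoice.

the manuscript, the package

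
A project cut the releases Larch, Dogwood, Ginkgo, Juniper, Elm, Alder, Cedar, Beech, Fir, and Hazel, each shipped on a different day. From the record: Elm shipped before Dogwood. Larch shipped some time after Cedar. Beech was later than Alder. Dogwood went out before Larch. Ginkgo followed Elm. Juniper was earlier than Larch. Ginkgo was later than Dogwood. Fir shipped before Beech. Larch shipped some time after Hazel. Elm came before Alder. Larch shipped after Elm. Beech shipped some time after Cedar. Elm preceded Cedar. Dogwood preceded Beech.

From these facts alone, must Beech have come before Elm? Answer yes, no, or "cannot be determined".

no

Tracing the constraints gives Elm → Cedar → Beech, so Elm must come before Beech.
That means Beech cannot be before Elm.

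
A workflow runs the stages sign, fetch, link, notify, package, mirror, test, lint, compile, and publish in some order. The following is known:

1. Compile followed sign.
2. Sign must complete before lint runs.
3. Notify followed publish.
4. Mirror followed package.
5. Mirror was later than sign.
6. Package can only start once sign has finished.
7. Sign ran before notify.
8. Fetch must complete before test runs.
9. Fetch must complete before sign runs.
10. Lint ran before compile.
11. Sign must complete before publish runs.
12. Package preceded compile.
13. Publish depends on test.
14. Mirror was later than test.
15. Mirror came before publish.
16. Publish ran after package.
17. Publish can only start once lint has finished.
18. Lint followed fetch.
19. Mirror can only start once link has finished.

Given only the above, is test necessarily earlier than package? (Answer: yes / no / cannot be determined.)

cannot be determined

No chain of stated constraints runs from test to package, and none runs from package to test either.
So the relative order of test and package is not fixed by the given facts.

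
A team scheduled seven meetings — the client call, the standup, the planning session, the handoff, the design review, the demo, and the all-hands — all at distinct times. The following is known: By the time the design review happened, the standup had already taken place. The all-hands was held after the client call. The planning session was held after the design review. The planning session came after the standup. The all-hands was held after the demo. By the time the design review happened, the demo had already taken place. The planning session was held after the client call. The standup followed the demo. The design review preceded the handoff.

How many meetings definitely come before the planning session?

Directly stated before the planning session: the client call, the design review, and the standup.
The demo reaches the planning session via the demo → the standup → the planning session.
No chain forces the all-hands (or any of the others) ahead of the planning session.
That's the client call, the demo, the design review, and the standup — 4 in all.

4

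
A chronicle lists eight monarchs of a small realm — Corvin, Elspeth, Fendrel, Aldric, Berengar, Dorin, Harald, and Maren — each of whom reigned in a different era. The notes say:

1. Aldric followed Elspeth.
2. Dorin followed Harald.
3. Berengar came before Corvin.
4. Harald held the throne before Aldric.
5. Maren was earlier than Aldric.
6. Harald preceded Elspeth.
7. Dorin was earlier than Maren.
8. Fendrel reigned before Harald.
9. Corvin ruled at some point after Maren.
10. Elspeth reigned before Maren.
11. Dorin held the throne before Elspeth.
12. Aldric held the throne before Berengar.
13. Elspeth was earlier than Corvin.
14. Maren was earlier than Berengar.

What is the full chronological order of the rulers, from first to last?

The constraints fix every adjacent pair, so only one ordering works:
Fendrel → Harald → Dorin → Elspeth → Maren → Aldric → Berengar → Corvin.

Fendrel, Harald, Dorin, Elspeth, Maren, Aldric, Berengar, Corvin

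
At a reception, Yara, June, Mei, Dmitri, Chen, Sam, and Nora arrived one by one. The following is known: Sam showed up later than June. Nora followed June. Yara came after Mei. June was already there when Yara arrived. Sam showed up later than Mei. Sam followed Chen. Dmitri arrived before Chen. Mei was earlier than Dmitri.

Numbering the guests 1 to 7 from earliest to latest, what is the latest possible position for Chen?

Chen must come before Sam — 1 guest forced after them.
Everything else can be placed before Chen in some valid order, so Chen can sit as late as position 7 − 1 = 6.

6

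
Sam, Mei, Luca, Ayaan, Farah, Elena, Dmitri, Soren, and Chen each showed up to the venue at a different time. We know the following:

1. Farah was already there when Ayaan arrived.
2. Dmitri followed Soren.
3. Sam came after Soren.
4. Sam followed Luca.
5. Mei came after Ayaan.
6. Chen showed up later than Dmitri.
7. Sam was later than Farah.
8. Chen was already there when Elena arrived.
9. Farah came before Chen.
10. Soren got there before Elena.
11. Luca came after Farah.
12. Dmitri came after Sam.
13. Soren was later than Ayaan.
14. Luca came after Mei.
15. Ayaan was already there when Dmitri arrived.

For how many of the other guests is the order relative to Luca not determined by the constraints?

Forced before Luca: Ayaan, Farah, and Mei; forced after Luca: Chen, Dmitri, Elena, and Sam.
That leaves Soren with no forced order relative to Luca — 1.

1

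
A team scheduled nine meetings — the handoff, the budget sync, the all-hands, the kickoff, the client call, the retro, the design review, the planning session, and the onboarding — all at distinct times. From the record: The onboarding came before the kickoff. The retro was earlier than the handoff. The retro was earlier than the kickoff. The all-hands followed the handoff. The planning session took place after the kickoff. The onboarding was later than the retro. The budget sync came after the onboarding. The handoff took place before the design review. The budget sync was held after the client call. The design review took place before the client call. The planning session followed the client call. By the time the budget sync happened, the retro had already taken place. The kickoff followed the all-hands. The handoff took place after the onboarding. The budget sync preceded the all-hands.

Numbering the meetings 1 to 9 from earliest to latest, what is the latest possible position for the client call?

The client call must come before the all-hands, the budget sync, the kickoff, and the planning session — 4 meetings forced after it.
Everything else can be placed before the client call in some valid order, so the client call can sit as late as position 9 − 4 = 5.

5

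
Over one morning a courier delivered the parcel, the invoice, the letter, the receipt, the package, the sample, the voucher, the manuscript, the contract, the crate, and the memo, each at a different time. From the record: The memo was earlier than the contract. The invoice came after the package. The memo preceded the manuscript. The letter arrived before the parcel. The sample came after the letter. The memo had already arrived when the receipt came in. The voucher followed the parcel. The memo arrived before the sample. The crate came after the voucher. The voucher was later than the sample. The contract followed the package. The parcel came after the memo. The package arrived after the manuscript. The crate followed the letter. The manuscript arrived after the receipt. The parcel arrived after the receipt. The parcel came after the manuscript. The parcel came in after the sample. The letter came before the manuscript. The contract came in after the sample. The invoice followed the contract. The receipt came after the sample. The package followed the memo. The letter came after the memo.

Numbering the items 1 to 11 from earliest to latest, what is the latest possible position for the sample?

The sample must come before the contract, the crate, the invoice, the manuscript, the package, the parcel, the receipt, and the voucher — 8 items forced after it.
Everything else can be placed before the sample in some valid order, so the sample can sit as late as position 11 − 8 = 3.

3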